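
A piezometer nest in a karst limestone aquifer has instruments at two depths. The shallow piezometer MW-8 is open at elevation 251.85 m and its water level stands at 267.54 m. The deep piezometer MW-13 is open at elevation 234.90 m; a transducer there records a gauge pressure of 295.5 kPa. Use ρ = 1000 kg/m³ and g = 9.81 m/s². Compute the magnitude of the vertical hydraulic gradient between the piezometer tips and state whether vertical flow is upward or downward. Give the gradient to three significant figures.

Total head at MW-8: h = 267.54 m (water level in the standpipe).
Pressure head at MW-13: ψ = P/(ρg) = 295.5×1000 / (1000 × 9.81) = 30.12 m.
Total head at MW-13: h = z + ψ = 234.90 + 30.12 = 265.02 m.
Δh = h(MW-8) − h(MW-13) = 267.54 − 265.02 = 2.52 m.
Vertical separation Δz = 251.85 − 234.90 = 16.95 m.
|i_v| = |Δh| / Δz = 2.52 / 16.95 = 0.149.
Head is higher in the shallow piezometer, so vertical flow is downward (recharge condition).

|i_v| ≈ 0.149; vertical flow is downward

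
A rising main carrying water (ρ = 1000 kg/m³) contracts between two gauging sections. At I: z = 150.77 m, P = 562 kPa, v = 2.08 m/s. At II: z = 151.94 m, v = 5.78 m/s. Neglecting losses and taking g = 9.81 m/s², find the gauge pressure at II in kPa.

P₂ ≈ 536 kPa

Pressure head at I: ψ₁ = P₁/(ρg) = 562×1000 / (1000 × 9.81) = 57.29 m.
Velocity heads: v₁²/2g = 2.08²/19.62 = 0.221 m; v₂²/2g = 5.78²/19.62 = 1.703 m.
Total head H = z₁ + ψ₁ + v₁²/2g = 150.77 + 57.29 + 0.221 = 208.28 m.
ψ₂ = H − z₂ − v₂²/2g = 208.28 − 151.94 − 1.703 = 54.64 m.
P₂ = ρgψ₂ = 1000 × 9.81 × 54.64 ≈ 536 kPa.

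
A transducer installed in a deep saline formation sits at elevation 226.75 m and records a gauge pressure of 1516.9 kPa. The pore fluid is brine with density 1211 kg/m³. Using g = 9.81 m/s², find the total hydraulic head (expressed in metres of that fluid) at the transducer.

ψ = P/(ρg) = 1516.9×1000 / (1211 × 9.81) = 127.69 m.
h = z + ψ = 226.75 + 127.69 = 354.44 m.

h ≈ 354.44 m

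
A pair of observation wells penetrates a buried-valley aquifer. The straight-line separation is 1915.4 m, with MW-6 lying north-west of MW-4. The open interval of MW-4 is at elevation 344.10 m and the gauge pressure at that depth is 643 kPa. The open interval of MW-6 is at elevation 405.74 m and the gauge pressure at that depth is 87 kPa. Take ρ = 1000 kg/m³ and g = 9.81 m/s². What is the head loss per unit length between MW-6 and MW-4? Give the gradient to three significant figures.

i ≈ 0.00259 m/m

Pressure head at MW-4: ψ = P/(ρg) = 643×1000 / (1000 × 9.81) = 65.55 m.
Total head at MW-4: h = z + ψ = 344.10 + 65.55 = 409.65 m.
Pressure head at MW-6: ψ = P/(ρg) = 87×1000 / (1000 × 9.81) = 8.87 m.
Total head at MW-6: h = z + ψ = 405.74 + 8.87 = 414.61 m.
Head difference: h(MW-4) − h(MW-6) = 409.65 − 414.61 = -4.96 m.
Hydraulic gradient: i = |Δh| / L = 4.96 / 1915.4 = 0.00259.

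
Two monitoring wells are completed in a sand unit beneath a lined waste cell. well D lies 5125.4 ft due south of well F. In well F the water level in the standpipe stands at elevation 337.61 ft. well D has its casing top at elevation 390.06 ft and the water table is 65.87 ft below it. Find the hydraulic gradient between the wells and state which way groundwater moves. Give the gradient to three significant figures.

Total head at well F: h = 337.61 ft (water level in the piezometer is the total head).
Total head at well D: h = 390.06 − 65.87 = 324.19 ft.
Head difference: h(well F) − h(well D) = 337.61 − 324.19 = 13.42 ft.
Hydraulic gradient: i = |Δh| / L = 13.42 / 5125.4 = 0.00262.
Flow is from higher to lower head: from well F toward well D, i.e. toward the south.

i ≈ 0.00262; groundwater flows toward the south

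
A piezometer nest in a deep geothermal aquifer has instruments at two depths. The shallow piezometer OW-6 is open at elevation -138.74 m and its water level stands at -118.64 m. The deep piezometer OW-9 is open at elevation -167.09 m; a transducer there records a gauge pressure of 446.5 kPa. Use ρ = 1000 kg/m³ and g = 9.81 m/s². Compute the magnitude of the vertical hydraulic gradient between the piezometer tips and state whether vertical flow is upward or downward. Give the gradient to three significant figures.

|i_v| ≈ 0.104; vertical flow is downward

Total head at OW-6: h = -118.64 m (water level in the standpipe).
Pressure head at OW-9: ψ = P/(ρg) = 446.5×1000 / (1000 × 9.81) = 45.51 m.
Total head at OW-9: h = z + ψ = -167.09 + 45.51 = -121.58 m.
Δh = h(OW-6) − h(OW-9) = -118.64 − (-121.58) = 2.94 m.
Vertical separation Δz = -138.74 − (-167.09) = 28.35 m.
|i_v| = |Δh| / Δz = 2.94 / 28.35 = 0.104.
Head is higher in the shallow piezometer, so vertical flow is downward (recharge condition).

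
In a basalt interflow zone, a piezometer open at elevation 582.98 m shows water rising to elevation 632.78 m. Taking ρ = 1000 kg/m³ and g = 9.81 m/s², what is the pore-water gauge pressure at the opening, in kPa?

P ≈ 489 kPa

Pressure head ψ = h − z = 632.78 − 582.98 = 49.80 m.
P = ρgψ = 1000 × 9.81 × 49.80 = 488538 Pa ≈ 489 kPa.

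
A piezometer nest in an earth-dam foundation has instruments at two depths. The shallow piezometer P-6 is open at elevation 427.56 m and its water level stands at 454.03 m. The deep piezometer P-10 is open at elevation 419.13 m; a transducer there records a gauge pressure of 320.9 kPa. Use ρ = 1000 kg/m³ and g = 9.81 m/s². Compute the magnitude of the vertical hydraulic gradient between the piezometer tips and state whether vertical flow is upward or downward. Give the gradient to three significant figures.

|i_v| ≈ 0.260; vertical flow is downward

Total head at P-6: h = 454.03 m (water level in the standpipe).
Pressure head at P-10: ψ = P/(ρg) = 320.9×1000 / (1000 × 9.81) = 32.71 m.
Total head at P-10: h = z + ψ = 419.13 + 32.71 = 451.84 m.
Δh = h(P-6) − h(P-10) = 454.03 − 451.84 = 2.19 m.
Vertical separation Δz = 427.56 − 419.13 = 8.43 m.
|i_v| = |Δh| / Δz = 2.19 / 8.43 = 0.260.
Head is higher in the shallow piezometer, so vertical flow is downward (recharge condition).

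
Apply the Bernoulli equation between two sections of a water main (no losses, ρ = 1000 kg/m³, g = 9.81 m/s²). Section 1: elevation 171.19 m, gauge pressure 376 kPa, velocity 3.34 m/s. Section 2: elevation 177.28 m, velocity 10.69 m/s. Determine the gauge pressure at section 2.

Pressure head at 1: ψ₁ = P₁/(ρg) = 376×1000 / (1000 × 9.81) = 38.33 m.
Velocity heads: v₁²/2g = 3.34²/19.62 = 0.569 m; v₂²/2g = 10.69²/19.62 = 5.824 m.
Total head H = z₁ + ψ₁ + v₁²/2g = 171.19 + 38.33 + 0.569 = 210.09 m.
ψ₂ = H − z₂ − v₂²/2g = 210.09 − 177.28 − 5.824 = 26.99 m.
P₂ = ρgψ₂ = 1000 × 9.81 × 26.99 ≈ 265 kPa.

P₂ ≈ 265 kPa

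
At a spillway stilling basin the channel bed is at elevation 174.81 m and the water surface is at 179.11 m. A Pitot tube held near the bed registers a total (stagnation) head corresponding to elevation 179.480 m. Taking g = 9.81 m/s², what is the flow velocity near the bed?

Near the bed, under hydrostatic conditions, the piezometric head (z + ψ) equals the free-surface elevation, 179.11 m.
Velocity head = total − piezometric = 179.480 − 179.11 = 0.370 m.
v = √(2g·h_v) = √(2 × 9.81 × 0.370) = 2.69 m/s.

v ≈ 2.69 m/s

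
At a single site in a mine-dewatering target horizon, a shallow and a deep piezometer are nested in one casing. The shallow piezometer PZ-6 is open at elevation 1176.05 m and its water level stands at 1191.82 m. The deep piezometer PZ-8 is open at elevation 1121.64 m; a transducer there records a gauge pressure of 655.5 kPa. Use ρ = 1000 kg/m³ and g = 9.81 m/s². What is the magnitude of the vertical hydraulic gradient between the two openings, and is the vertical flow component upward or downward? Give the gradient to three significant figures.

Total head at PZ-6: h = 1191.82 m (water level in the standpipe).
Pressure head at PZ-8: ψ = P/(ρg) = 655.5×1000 / (1000 × 9.81) = 66.82 m.
Total head at PZ-8: h = z + ψ = 1121.64 + 66.82 = 1188.46 m.
Δh = h(PZ-6) − h(PZ-8) = 1191.82 − 1188.46 = 3.36 m.
Vertical separation Δz = 1176.05 − 1121.64 = 54.41 m.
|i_v| = |Δh| / Δz = 3.36 / 54.41 = 0.0618.
Head is higher in the shallow piezometer, so vertical flow is downward (recharge condition).

|i_v| ≈ 0.0618; vertical flow is downward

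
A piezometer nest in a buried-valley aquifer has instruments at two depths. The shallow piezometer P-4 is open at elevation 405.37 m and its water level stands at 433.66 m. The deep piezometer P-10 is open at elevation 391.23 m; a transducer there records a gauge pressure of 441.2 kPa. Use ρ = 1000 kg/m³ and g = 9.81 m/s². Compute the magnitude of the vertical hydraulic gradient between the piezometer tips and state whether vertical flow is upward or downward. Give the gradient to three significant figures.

|i_v| ≈ 0.180; vertical flow is upward

Total head at P-4: h = 433.66 m (water level in the standpipe).
Pressure head at P-10: ψ = P/(ρg) = 441.2×1000 / (1000 × 9.81) = 44.97 m.
Total head at P-10: h = z + ψ = 391.23 + 44.97 = 436.20 m.
Δh = h(P-4) − h(P-10) = 433.66 − 436.20 = -2.54 m.
Vertical separation Δz = 405.37 − 391.23 = 14.14 m.
|i_v| = |Δh| / Δz = 2.54 / 14.14 = 0.180.
Head is higher in the deep piezometer, so vertical flow is upward (discharge condition).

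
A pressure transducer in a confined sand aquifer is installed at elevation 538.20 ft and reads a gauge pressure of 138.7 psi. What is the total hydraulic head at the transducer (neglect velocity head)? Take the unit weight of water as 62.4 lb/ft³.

ψ = 144·P/γ = 144 × 138.7 / 62.4 = 320.08 ft.
h = z + ψ = 538.20 + 320.08 = 858.28 ft.

h ≈ 858.28 ft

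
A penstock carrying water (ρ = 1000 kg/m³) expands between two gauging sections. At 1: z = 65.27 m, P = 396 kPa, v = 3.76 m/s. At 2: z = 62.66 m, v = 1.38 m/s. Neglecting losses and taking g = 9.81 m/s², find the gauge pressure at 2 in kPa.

P₂ ≈ 428 kPa

Pressure head at 1: ψ₁ = P₁/(ρg) = 396×1000 / (1000 × 9.81) = 40.37 m.
Velocity heads: v₁²/2g = 3.76²/19.62 = 0.721 m; v₂²/2g = 1.38²/19.62 = 0.097 m.
Total head H = z₁ + ψ₁ + v₁²/2g = 65.27 + 40.37 + 0.721 = 106.36 m.
ψ₂ = H − z₂ − v₂²/2g = 106.36 − 62.66 − 0.097 = 43.60 m.
P₂ = ρgψ₂ = 1000 × 9.81 × 43.60 ≈ 428 kPa.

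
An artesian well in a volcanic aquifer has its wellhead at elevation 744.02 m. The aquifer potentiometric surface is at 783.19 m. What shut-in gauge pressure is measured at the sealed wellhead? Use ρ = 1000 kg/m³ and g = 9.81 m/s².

Head above the cap: Δh = 783.19 − 744.02 = 39.17 m.
P = ρgΔh = 1000 × 9.81 × 39.17 = 384258 Pa ≈ 384 kPa.

P ≈ 384 kPa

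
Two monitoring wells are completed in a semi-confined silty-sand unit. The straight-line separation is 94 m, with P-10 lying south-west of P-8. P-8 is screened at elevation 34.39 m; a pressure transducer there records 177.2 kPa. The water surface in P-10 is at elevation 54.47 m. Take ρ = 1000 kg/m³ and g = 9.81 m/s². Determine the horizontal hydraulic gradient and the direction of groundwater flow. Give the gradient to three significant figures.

i ≈ 0.0215; groundwater flows toward the north-east

Pressure head at P-8: ψ = P/(ρg) = 177.2×1000 / (1000 × 9.81) = 18.06 m.
Total head at P-8: h = z + ψ = 34.39 + 18.06 = 52.45 m.
Total head at P-10: h = 54.47 m (water level in the piezometer is the total head).
Head difference: h(P-8) − h(P-10) = 52.45 − 54.47 = -2.02 m.
Hydraulic gradient: i = |Δh| / L = 2.02 / 94 = 0.0215.
Flow is from higher to lower head: from P-10 toward P-8, i.e. toward the north-east.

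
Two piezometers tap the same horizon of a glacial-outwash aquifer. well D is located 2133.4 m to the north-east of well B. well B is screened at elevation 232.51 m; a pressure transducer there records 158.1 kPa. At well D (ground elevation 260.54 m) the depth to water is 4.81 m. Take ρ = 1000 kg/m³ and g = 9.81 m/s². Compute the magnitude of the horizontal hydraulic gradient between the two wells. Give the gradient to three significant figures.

i ≈ 0.00333

Pressure head at well B: ψ = P/(ρg) = 158.1×1000 / (1000 × 9.81) = 16.12 m.
Total head at well B: h = z + ψ = 232.51 + 16.12 = 248.63 m.
Total head at well D: h = 260.54 − 4.81 = 255.73 m.
Head difference: h(well B) − h(well D) = 248.63 − 255.73 = -7.10 m.
Hydraulic gradient: i = |Δh| / L = 7.10 / 2133.4 = 0.00333.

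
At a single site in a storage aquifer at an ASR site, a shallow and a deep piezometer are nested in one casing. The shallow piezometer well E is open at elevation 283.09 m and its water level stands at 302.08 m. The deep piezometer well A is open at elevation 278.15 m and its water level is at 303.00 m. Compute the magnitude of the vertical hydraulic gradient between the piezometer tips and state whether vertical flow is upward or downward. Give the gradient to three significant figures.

Total head at well E: h = 302.08 m (water level in the standpipe).
Total head at well A: h = 303.00 m.
Δh = h(well E) − h(well A) = 302.08 − 303.00 = -0.92 m.
Vertical separation Δz = 283.09 − 278.15 = 4.94 m.
|i_v| = |Δh| / Δz = 0.92 / 4.94 = 0.186.
Head is higher in the deep piezometer, so vertical flow is upward (discharge condition).

|i_v| ≈ 0.186; vertical flow is upward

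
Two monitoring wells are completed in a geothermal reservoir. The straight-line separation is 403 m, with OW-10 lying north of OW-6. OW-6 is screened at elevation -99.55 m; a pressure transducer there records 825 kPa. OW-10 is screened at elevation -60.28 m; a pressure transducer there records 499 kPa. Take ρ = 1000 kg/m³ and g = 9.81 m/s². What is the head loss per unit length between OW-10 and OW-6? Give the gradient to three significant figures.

Pressure head at OW-6: ψ = P/(ρg) = 825×1000 / (1000 × 9.81) = 84.10 m.
Total head at OW-6: h = z + ψ = -99.55 + 84.10 = -15.45 m.
Pressure head at OW-10: ψ = P/(ρg) = 499×1000 / (1000 × 9.81) = 50.87 m.
Total head at OW-10: h = z + ψ = -60.28 + 50.87 = -9.41 m.
Head difference: h(OW-6) − h(OW-10) = -15.45 − (-9.41) = -6.04 m.
Hydraulic gradient: i = |Δh| / L = 6.04 / 403 = 0.0150.

i ≈ 0.0150 m/m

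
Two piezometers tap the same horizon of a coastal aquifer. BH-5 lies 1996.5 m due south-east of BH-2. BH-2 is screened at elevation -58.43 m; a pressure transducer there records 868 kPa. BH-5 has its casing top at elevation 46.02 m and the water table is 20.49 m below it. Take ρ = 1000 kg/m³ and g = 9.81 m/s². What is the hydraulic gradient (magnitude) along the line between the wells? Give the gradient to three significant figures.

Pressure head at BH-2: ψ = P/(ρg) = 868×1000 / (1000 × 9.81) = 88.48 m.
Total head at BH-2: h = z + ψ = -58.43 + 88.48 = 30.05 m.
Total head at BH-5: h = 46.02 − 20.49 = 25.53 m.
Head difference: h(BH-2) − h(BH-5) = 30.05 − 25.53 = 4.52 m.
Hydraulic gradient: i = |Δh| / L = 4.52 / 1996.5 = 0.00226.

i ≈ 0.00226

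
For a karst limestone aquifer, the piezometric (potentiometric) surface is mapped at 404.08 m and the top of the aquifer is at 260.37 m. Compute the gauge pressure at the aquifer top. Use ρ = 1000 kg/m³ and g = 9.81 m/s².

Pressure head at the aquifer top: ψ = h − z = 404.08 − 260.37 = 143.71 m.
P = ρgψ = 1000 × 9.81 × 143.71 = 1409795 Pa ≈ 1410 kPa.

P ≈ 1410 kPa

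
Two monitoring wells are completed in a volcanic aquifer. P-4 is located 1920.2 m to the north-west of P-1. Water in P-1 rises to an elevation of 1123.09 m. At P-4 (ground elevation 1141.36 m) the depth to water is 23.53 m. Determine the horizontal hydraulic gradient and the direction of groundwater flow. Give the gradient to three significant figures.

i ≈ 0.00274; groundwater flows toward the north-west

Total head at P-1: h = 1123.09 m (water level in the piezometer is the total head).
Total head at P-4: h = 1141.36 − 23.53 = 1117.83 m.
Head difference: h(P-1) − h(P-4) = 1123.09 − 1117.83 = 5.26 m.
Hydraulic gradient: i = |Δh| / L = 5.26 / 1920.2 = 0.00274.
Flow is from higher to lower head: from P-1 toward P-4, i.e. toward the north-west.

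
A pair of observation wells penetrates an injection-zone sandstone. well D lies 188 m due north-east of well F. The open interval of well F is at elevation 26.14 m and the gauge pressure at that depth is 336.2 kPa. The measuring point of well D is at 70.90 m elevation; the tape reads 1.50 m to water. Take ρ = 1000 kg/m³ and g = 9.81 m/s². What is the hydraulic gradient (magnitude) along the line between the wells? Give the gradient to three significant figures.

i ≈ 0.0478

Pressure head at well F: ψ = P/(ρg) = 336.2×1000 / (1000 × 9.81) = 34.27 m.
Total head at well F: h = z + ψ = 26.14 + 34.27 = 60.41 m.
Total head at well D: h = 70.90 − 1.50 = 69.40 m.
Head difference: h(well F) − h(well D) = 60.41 − 69.40 = -8.99 m.
Hydraulic gradient: i = |Δh| / L = 8.99 / 188 = 0.0478.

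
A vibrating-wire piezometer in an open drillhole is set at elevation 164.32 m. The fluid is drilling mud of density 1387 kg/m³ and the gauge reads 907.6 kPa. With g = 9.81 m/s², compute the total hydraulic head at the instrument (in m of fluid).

h ≈ 231.02 m

ψ = P/(ρg) = 907.6×1000 / (1387 × 9.81) = 66.70 m.
h = z + ψ = 164.32 + 66.70 = 231.02 m.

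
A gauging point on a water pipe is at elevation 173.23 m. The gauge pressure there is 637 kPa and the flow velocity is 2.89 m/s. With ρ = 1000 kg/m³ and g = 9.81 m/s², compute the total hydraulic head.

Pressure head ψ = P/(ρg) = 637×1000 / (1000 × 9.81) = 64.93 m.
Velocity head = v²/(2g) = 2.89² / (2 × 9.81) = 0.426 m.
h = z + ψ + v²/(2g) = 173.23 + 64.93 + 0.426 = 238.59 m.

h ≈ 238.59 m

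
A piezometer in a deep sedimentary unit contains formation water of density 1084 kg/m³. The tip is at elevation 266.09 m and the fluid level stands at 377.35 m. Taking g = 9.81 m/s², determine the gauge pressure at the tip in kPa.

Pressure head ψ = h − z = 377.35 − 266.09 = 111.26 m.
P = ρgψ = 1084 × 9.81 × 111.26 = 1183143 Pa ≈ 1180 kPa.

P ≈ 1180 kPa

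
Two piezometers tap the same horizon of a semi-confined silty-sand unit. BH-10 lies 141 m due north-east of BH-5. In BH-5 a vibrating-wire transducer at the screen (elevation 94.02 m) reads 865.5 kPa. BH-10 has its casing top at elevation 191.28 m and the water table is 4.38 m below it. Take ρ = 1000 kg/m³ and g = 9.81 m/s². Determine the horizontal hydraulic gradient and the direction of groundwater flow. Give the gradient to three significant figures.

i ≈ 0.0330; groundwater flows toward the south-west

Pressure head at BH-5: ψ = P/(ρg) = 865.5×1000 / (1000 × 9.81) = 88.23 m.
Total head at BH-5: h = z + ψ = 94.02 + 88.23 = 182.25 m.
Total head at BH-10: h = 191.28 − 4.38 = 186.90 m.
Head difference: h(BH-5) − h(BH-10) = 182.25 − 186.90 = -4.65 m.
Hydraulic gradient: i = |Δh| / L = 4.65 / 141 = 0.0330.
Flow is from higher to lower head: from BH-10 toward BH-5, i.e. toward the south-west.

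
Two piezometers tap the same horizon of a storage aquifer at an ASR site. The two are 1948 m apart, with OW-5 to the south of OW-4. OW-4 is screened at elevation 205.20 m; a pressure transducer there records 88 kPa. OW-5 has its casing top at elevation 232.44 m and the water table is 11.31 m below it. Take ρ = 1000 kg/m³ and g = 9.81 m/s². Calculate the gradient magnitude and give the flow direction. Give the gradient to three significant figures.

i ≈ 0.00357; groundwater flows toward the north

Pressure head at OW-4: ψ = P/(ρg) = 88×1000 / (1000 × 9.81) = 8.97 m.
Total head at OW-4: h = z + ψ = 205.20 + 8.97 = 214.17 m.
Total head at OW-5: h = 232.44 − 11.31 = 221.13 m.
Head difference: h(OW-4) − h(OW-5) = 214.17 − 221.13 = -6.96 m.
Hydraulic gradient: i = |Δh| / L = 6.96 / 1948 = 0.00357.
Flow is from higher to lower head: from OW-5 toward OW-4, i.e. toward the north.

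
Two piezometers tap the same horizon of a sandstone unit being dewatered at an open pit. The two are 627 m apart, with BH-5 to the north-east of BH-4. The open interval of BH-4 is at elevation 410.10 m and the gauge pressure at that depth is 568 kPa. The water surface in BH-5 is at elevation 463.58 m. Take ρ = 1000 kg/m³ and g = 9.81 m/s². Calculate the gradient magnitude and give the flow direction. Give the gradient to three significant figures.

Pressure head at BH-4: ψ = P/(ρg) = 568×1000 / (1000 × 9.81) = 57.90 m.
Total head at BH-4: h = z + ψ = 410.10 + 57.90 = 468.00 m.
Total head at BH-5: h = 463.58 m (water level in the piezometer is the total head).
Head difference: h(BH-4) − h(BH-5) = 468.00 − 463.58 = 4.42 m.
Hydraulic gradient: i = |Δh| / L = 4.42 / 627 = 0.00705.
Flow is from higher to lower head: from BH-4 toward BH-5, i.e. toward the north-east.

i ≈ 0.00705; groundwater flows toward the north-east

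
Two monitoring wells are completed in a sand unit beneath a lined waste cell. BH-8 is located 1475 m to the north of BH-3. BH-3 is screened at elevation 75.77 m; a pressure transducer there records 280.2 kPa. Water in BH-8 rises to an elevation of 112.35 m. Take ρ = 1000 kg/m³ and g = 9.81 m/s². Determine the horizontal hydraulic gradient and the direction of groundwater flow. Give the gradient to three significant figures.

i ≈ 0.00544; groundwater flows toward the south

Pressure head at BH-3: ψ = P/(ρg) = 280.2×1000 / (1000 × 9.81) = 28.56 m.
Total head at BH-3: h = z + ψ = 75.77 + 28.56 = 104.33 m.
Total head at BH-8: h = 112.35 m (water level in the piezometer is the total head).
Head difference: h(BH-3) − h(BH-8) = 104.33 − 112.35 = -8.02 m.
Hydraulic gradient: i = |Δh| / L = 8.02 / 1475 = 0.00544.
Flow is from higher to lower head: from BH-8 toward BH-3, i.e. toward the south.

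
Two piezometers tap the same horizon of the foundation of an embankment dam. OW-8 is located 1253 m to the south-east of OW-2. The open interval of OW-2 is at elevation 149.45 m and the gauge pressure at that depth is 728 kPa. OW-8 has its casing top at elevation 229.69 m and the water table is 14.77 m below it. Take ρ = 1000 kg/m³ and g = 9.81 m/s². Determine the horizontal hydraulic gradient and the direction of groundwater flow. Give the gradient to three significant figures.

Pressure head at OW-2: ψ = P/(ρg) = 728×1000 / (1000 × 9.81) = 74.21 m.
Total head at OW-2: h = z + ψ = 149.45 + 74.21 = 223.66 m.
Total head at OW-8: h = 229.69 − 14.77 = 214.92 m.
Head difference: h(OW-2) − h(OW-8) = 223.66 − 214.92 = 8.74 m.
Hydraulic gradient: i = |Δh| / L = 8.74 / 1253 = 0.00698.
Flow is from higher to lower head: from OW-2 toward OW-8, i.e. toward the south-east.

i ≈ 0.00698; groundwater flows toward the south-east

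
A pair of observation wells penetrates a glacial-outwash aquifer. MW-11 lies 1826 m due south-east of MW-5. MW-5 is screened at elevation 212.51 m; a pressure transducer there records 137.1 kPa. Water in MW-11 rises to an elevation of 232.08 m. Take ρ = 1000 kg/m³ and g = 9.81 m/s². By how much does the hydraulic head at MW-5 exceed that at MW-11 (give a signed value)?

Pressure head at MW-5: ψ = P/(ρg) = 137.1×1000 / (1000 × 9.81) = 13.98 m.
Total head at MW-5: h = z + ψ = 212.51 + 13.98 = 226.49 m.
Total head at MW-11: h = 232.08 m (water level in the piezometer is the total head).
Head difference: h(MW-5) − h(MW-11) = 226.49 − 232.08 = -5.59 m.

Δh ≈ -5.59 m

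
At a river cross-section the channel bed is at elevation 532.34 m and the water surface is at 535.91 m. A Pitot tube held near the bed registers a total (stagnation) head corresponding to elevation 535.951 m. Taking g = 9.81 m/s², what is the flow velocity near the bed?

v ≈ 0.897 m/s

Near the bed, under hydrostatic conditions, the piezometric head (z + ψ) equals the free-surface elevation, 535.91 m.
Velocity head = total − piezometric = 535.951 − 535.91 = 0.041 m.
v = √(2g·h_v) = √(2 × 9.81 × 0.041) = 0.897 m/s.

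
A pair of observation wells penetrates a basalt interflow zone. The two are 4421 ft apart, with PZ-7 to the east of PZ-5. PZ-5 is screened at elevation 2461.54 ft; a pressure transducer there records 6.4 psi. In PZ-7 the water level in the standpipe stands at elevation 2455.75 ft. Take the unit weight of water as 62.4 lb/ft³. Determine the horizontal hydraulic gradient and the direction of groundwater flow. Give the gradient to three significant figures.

Pressure head at PZ-5: ψ = 144·P/γ = 144 × 6.4 / 62.4 = 14.77 ft.
Total head at PZ-5: h = z + ψ = 2461.54 + 14.77 = 2476.31 ft.
Total head at PZ-7: h = 2455.75 ft (water level in the piezometer is the total head).
Head difference: h(PZ-5) − h(PZ-7) = 2476.31 − 2455.75 = 20.56 ft.
Hydraulic gradient: i = |Δh| / L = 20.56 / 4421 = 0.00465.
Flow is from higher to lower head: from PZ-5 toward PZ-7, i.e. toward the east.

i ≈ 0.00465; groundwater flows toward the east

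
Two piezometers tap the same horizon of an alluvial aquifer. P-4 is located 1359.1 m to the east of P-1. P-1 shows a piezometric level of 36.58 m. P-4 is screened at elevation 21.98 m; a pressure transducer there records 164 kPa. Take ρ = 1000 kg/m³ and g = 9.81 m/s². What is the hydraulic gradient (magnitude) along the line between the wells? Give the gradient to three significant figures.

i ≈ 0.00156

Total head at P-1: h = 36.58 m (water level in the piezometer is the total head).
Pressure head at P-4: ψ = P/(ρg) = 164×1000 / (1000 × 9.81) = 16.72 m.
Total head at P-4: h = z + ψ = 21.98 + 16.72 = 38.70 m.
Head difference: h(P-1) − h(P-4) = 36.58 − 38.70 = -2.12 m.
Hydraulic gradient: i = |Δh| / L = 2.12 / 1359.1 = 0.00156.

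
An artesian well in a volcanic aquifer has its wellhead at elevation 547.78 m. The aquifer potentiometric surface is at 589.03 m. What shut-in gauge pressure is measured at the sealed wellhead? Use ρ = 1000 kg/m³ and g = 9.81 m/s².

P ≈ 405 kPa

Head above the cap: Δh = 589.03 − 547.78 = 41.25 m.
P = ρgΔh = 1000 × 9.81 × 41.25 = 404662 Pa ≈ 405 kPa.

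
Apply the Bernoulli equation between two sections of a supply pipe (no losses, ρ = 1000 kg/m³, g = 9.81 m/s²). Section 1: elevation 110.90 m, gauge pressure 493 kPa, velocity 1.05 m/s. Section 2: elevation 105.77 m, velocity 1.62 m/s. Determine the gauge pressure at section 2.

Pressure head at 1: ψ₁ = P₁/(ρg) = 493×1000 / (1000 × 9.81) = 50.25 m.
Velocity heads: v₁²/2g = 1.05²/19.62 = 0.056 m; v₂²/2g = 1.62²/19.62 = 0.134 m.
Total head H = z₁ + ψ₁ + v₁²/2g = 110.90 + 50.25 + 0.056 = 161.21 m.
ψ₂ = H − z₂ − v₂²/2g = 161.21 − 105.77 − 0.134 = 55.31 m.
P₂ = ρgψ₂ = 1000 × 9.81 × 55.31 ≈ 543 kPa.

P₂ ≈ 543 kPa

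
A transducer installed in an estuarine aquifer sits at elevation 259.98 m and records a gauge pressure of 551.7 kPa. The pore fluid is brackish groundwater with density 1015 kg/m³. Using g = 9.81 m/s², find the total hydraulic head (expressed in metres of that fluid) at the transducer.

h ≈ 315.39 m

ψ = P/(ρg) = 551.7×1000 / (1015 × 9.81) = 55.41 m.
h = z + ψ = 259.98 + 55.41 = 315.39 m.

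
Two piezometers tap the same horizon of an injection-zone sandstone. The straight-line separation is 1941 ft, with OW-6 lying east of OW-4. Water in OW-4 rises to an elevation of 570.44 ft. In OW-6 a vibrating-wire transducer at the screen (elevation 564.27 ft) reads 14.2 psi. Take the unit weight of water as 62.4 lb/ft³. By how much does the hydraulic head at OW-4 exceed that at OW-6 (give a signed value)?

Δh ≈ -26.60 ft

Total head at OW-4: h = 570.44 ft (water level in the piezometer is the total head).
Pressure head at OW-6: ψ = 144·P/γ = 144 × 14.2 / 62.4 = 32.77 ft.
Total head at OW-6: h = z + ψ = 564.27 + 32.77 = 597.04 ft.
Head difference: h(OW-4) − h(OW-6) = 570.44 − 597.04 = -26.60 ft.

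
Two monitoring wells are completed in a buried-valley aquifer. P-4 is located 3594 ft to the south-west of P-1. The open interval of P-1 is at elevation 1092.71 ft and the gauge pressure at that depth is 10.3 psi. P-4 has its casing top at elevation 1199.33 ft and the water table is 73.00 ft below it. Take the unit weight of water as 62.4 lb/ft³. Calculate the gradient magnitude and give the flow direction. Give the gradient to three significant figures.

Pressure head at P-1: ψ = 144·P/γ = 144 × 10.3 / 62.4 = 23.77 ft.
Total head at P-1: h = z + ψ = 1092.71 + 23.77 = 1116.48 ft.
Total head at P-4: h = 1199.33 − 73.00 = 1126.33 ft.
Head difference: h(P-1) − h(P-4) = 1116.48 − 1126.33 = -9.85 ft.
Hydraulic gradient: i = |Δh| / L = 9.85 / 3594 = 0.00274.
Flow is from higher to lower head: from P-4 toward P-1, i.e. toward the north-east.

i ≈ 0.00274; groundwater flows toward the north-east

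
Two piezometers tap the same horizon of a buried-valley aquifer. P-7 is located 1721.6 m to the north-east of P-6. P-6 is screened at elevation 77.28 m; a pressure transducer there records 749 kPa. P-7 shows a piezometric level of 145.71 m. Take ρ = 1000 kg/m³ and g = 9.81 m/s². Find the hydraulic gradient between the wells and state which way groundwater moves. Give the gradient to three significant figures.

i ≈ 0.00460; groundwater flows toward the north-east

Pressure head at P-6: ψ = P/(ρg) = 749×1000 / (1000 × 9.81) = 76.35 m.
Total head at P-6: h = z + ψ = 77.28 + 76.35 = 153.63 m.
Total head at P-7: h = 145.71 m (water level in the piezometer is the total head).
Head difference: h(P-6) − h(P-7) = 153.63 − 145.71 = 7.92 m.
Hydraulic gradient: i = |Δh| / L = 7.92 / 1721.6 = 0.00460.
Flow is from higher to lower head: from P-6 toward P-7, i.e. toward the north-east.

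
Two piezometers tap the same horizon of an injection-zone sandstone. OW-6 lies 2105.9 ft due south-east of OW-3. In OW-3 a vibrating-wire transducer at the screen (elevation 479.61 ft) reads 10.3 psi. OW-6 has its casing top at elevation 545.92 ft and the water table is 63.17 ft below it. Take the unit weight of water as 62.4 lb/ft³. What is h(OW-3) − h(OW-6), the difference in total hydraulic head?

Pressure head at OW-3: ψ = 144·P/γ = 144 × 10.3 / 62.4 = 23.77 ft.
Total head at OW-3: h = z + ψ = 479.61 + 23.77 = 503.38 ft.
Total head at OW-6: h = 545.92 − 63.17 = 482.75 ft.
Head difference: h(OW-3) − h(OW-6) = 503.38 − 482.75 = 20.63 ft.

Δh ≈ 20.63 ft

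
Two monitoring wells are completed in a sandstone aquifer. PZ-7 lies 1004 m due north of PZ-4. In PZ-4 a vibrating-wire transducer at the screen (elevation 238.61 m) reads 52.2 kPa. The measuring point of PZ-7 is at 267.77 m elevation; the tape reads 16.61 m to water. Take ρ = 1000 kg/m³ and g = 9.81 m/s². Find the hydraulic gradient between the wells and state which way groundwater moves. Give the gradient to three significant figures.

i ≈ 0.00720; groundwater flows toward the south

Pressure head at PZ-4: ψ = P/(ρg) = 52.2×1000 / (1000 × 9.81) = 5.32 m.
Total head at PZ-4: h = z + ψ = 238.61 + 5.32 = 243.93 m.
Total head at PZ-7: h = 267.77 − 16.61 = 251.16 m.
Head difference: h(PZ-4) − h(PZ-7) = 243.93 − 251.16 = -7.23 m.
Hydraulic gradient: i = |Δh| / L = 7.23 / 1004 = 0.00720.
Flow is from higher to lower head: from PZ-7 toward PZ-4, i.e. toward the south.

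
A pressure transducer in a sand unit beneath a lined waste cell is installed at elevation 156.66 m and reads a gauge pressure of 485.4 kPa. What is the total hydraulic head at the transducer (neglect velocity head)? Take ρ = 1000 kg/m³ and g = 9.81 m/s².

h ≈ 206.14 m

ψ = P/(ρg) = 485.4×1000 / (1000 × 9.81) = 49.48 m.
h = z + ψ = 156.66 + 49.48 = 206.14 m.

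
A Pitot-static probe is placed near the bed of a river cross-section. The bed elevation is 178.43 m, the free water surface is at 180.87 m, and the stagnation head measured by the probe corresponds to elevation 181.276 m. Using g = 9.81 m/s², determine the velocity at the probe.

v ≈ 2.82 m/s

Near the bed, under hydrostatic conditions, the piezometric head (z + ψ) equals the free-surface elevation, 180.87 m.
Velocity head = total − piezometric = 181.276 − 180.87 = 0.406 m.
v = √(2g·h_v) = √(2 × 9.81 × 0.406) = 2.82 m/s.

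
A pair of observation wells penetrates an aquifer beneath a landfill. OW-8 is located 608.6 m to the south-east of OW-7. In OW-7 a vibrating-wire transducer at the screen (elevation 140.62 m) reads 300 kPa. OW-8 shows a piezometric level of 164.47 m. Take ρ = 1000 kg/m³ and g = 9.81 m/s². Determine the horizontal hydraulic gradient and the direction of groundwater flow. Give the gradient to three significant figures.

Pressure head at OW-7: ψ = P/(ρg) = 300×1000 / (1000 × 9.81) = 30.58 m.
Total head at OW-7: h = z + ψ = 140.62 + 30.58 = 171.20 m.
Total head at OW-8: h = 164.47 m (water level in the piezometer is the total head).
Head difference: h(OW-7) − h(OW-8) = 171.20 − 164.47 = 6.73 m.
Hydraulic gradient: i = |Δh| / L = 6.73 / 608.6 = 0.0111.
Flow is from higher to lower head: from OW-7 toward OW-8, i.e. toward the south-east.

i ≈ 0.0111; groundwater flows toward the south-east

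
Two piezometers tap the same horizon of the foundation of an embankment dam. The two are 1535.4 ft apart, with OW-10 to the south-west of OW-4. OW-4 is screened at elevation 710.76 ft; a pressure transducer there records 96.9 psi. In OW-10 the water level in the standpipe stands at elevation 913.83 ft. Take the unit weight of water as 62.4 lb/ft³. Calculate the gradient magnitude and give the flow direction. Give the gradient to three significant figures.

Pressure head at OW-4: ψ = 144·P/γ = 144 × 96.9 / 62.4 = 223.62 ft.
Total head at OW-4: h = z + ψ = 710.76 + 223.62 = 934.38 ft.
Total head at OW-10: h = 913.83 ft (water level in the piezometer is the total head).
Head difference: h(OW-4) − h(OW-10) = 934.38 − 913.83 = 20.55 ft.
Hydraulic gradient: i = |Δh| / L = 20.55 / 1535.4 = 0.0134.
Flow is from higher to lower head: from OW-4 toward OW-10, i.e. toward the south-west.

i ≈ 0.0134; groundwater flows toward the south-west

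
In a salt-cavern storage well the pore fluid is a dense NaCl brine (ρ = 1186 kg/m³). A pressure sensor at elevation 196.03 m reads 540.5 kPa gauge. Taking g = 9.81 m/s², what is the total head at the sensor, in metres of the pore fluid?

ψ = P/(ρg) = 540.5×1000 / (1186 × 9.81) = 46.46 m.
h = z + ψ = 196.03 + 46.46 = 242.49 m.

h ≈ 242.49 m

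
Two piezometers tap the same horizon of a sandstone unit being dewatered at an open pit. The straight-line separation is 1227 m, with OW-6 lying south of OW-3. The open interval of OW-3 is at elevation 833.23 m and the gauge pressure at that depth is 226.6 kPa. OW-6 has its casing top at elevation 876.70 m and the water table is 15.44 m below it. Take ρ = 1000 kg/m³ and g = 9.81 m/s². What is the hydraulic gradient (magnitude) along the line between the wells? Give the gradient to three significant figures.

i ≈ 0.00402

Pressure head at OW-3: ψ = P/(ρg) = 226.6×1000 / (1000 × 9.81) = 23.10 m.
Total head at OW-3: h = z + ψ = 833.23 + 23.10 = 856.33 m.
Total head at OW-6: h = 876.70 − 15.44 = 861.26 m.
Head difference: h(OW-3) − h(OW-6) = 856.33 − 861.26 = -4.93 m.
Hydraulic gradient: i = |Δh| / L = 4.93 / 1227 = 0.00402.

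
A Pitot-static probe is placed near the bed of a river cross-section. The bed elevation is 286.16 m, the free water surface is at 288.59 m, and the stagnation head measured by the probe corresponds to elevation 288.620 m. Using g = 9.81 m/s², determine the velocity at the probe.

Near the bed, under hydrostatic conditions, the piezometric head (z + ψ) equals the free-surface elevation, 288.59 m.
Velocity head = total − piezometric = 288.620 − 288.59 = 0.030 m.
v = √(2g·h_v) = √(2 × 9.81 × 0.030) = 0.767 m/s.

v ≈ 0.767 m/s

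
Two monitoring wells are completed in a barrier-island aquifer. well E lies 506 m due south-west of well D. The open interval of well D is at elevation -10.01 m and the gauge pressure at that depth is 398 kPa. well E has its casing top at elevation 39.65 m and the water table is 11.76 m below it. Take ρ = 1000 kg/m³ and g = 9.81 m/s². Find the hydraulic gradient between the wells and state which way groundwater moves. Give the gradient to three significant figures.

Pressure head at well D: ψ = P/(ρg) = 398×1000 / (1000 × 9.81) = 40.57 m.
Total head at well D: h = z + ψ = -10.01 + 40.57 = 30.56 m.
Total head at well E: h = 39.65 − 11.76 = 27.89 m.
Head difference: h(well D) − h(well E) = 30.56 − 27.89 = 2.67 m.
Hydraulic gradient: i = |Δh| / L = 2.67 / 506 = 0.00528.
Flow is from higher to lower head: from well D toward well E, i.e. toward the south-west.

i ≈ 0.00528; groundwater flows toward the south-west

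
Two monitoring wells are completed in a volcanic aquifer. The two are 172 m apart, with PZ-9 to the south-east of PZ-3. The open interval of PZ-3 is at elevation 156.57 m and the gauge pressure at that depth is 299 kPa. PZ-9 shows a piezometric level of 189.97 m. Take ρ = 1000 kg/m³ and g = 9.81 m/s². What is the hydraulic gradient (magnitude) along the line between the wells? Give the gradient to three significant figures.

i ≈ 0.0170

Pressure head at PZ-3: ψ = P/(ρg) = 299×1000 / (1000 × 9.81) = 30.48 m.
Total head at PZ-3: h = z + ψ = 156.57 + 30.48 = 187.05 m.
Total head at PZ-9: h = 189.97 m (water level in the piezometer is the total head).
Head difference: h(PZ-3) − h(PZ-9) = 187.05 − 189.97 = -2.92 m.
Hydraulic gradient: i = |Δh| / L = 2.92 / 172 = 0.0170.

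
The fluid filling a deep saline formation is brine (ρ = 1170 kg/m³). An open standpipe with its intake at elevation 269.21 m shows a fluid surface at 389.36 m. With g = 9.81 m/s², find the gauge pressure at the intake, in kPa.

P ≈ 1380 kPa

Pressure head ψ = h − z = 389.36 − 269.21 = 120.15 m.
P = ρgψ = 1170 × 9.81 × 120.15 = 1379046 Pa ≈ 1380 kPa.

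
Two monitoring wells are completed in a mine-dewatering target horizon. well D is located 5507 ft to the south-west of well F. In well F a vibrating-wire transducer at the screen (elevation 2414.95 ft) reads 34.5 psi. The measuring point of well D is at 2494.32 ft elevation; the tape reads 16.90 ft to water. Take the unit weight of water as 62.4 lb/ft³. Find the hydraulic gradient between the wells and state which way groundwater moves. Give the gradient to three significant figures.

Pressure head at well F: ψ = 144·P/γ = 144 × 34.5 / 62.4 = 79.62 ft.
Total head at well F: h = z + ψ = 2414.95 + 79.62 = 2494.57 ft.
Total head at well D: h = 2494.32 − 16.90 = 2477.42 ft.
Head difference: h(well F) − h(well D) = 2494.57 − 2477.42 = 17.15 ft.
Hydraulic gradient: i = |Δh| / L = 17.15 / 5507 = 0.00311.
Flow is from higher to lower head: from well F toward well D, i.e. toward the south-west.

i ≈ 0.00311; groundwater flows toward the south-west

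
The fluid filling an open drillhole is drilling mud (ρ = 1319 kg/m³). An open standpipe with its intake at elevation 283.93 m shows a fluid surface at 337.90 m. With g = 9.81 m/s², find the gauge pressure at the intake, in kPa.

P ≈ 698 kPa

Pressure head ψ = h − z = 337.90 − 283.93 = 53.97 m.
P = ρgψ = 1319 × 9.81 × 53.97 = 698339 Pa ≈ 698 kPa.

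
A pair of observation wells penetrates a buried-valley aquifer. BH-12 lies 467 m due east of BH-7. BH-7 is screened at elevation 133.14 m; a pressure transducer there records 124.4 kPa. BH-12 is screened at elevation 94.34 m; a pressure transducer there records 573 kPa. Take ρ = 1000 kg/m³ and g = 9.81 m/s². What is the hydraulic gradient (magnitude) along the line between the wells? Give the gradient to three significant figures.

i ≈ 0.0148

Pressure head at BH-7: ψ = P/(ρg) = 124.4×1000 / (1000 × 9.81) = 12.68 m.
Total head at BH-7: h = z + ψ = 133.14 + 12.68 = 145.82 m.
Pressure head at BH-12: ψ = P/(ρg) = 573×1000 / (1000 × 9.81) = 58.41 m.
Total head at BH-12: h = z + ψ = 94.34 + 58.41 = 152.75 m.
Head difference: h(BH-7) − h(BH-12) = 145.82 − 152.75 = -6.93 m.
Hydraulic gradient: i = |Δh| / L = 6.93 / 467 = 0.0148.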